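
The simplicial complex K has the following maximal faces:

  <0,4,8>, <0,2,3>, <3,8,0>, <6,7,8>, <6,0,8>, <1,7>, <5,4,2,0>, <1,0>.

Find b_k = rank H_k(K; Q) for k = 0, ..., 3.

b_0 = 1, b_1 = 1, b_2 = 0, b_3 = 0.

Order the vertices as 0 < 1 < 2 < 3 < 4 < 5 < 6 < 7 < 8. Listing each simplex with vertices in this order, K has dimension 3 with simplices:

  0-simplices (9): [0], [1], [2], [3], [4], [5], [6], [7], [8]
  1-simplices (17): [0,1], [0,2], [0,3], [0,4], [0,5], [0,6], [0,8], [1,7], [2,3], [2,4], [2,5], [3,8], [4,5], [4,8], [6,7], [6,8], [7,8]
  2-simplices (9): [0,2,3], [0,2,4], [0,2,5], [0,3,8], [0,4,5], [0,4,8], [0,6,8], [2,4,5], [6,7,8]
  3-simplices (1): [0,2,4,5]

Hence C_0 ≅ Z^9, C_1 ≅ Z^17, C_2 ≅ Z^9, C_3 ≅ Z^1.

The boundary map ∂_1: C_1 → C_0 sends each edge [p,q] (with p < q) to q − p. For instance
  ∂[0,6] = [6] − [0].
The 9×17 boundary matrix has rank 8 and Smith normal form diag(1,1,1,1,1,1,1,1).

Boundary ∂_2: C_2 → C_1 maps a triangle to the signed sum of its edges. For instance
  ∂[0,2,4] = [2,4] − [0,4] + [0,2],
  ∂[2,4,5] = [4,5] − [2,5] + [2,4].
As a 17×9 matrix over Z this has rank 8, with invariant factors (1,1,1,1,1,1,1,1).

∂_3: C_3 → C_2 sends each 3-simplex σ to the alternating sum Σ_i (−1)^i (σ with its i-th vertex removed). For instance
  ∂[0,2,4,5] = [2,4,5] − [0,4,5] + [0,2,5] − [0,2,4].
The 9×1 boundary matrix has rank 1 and Smith normal form diag(1).

From H_k ≅ ker(∂_k) / im(∂_{k+1}) we obtain:

  H_0: rank C_0 − rank ∂_1 = 9 − 8 = 1, and the invariant factors of ∂_1 are all 1, so H_0 = Z.
  H_1: rank ker ∂_1 − rank ∂_2 = (17 − 8) − 8 = 1, and the invariant factors of ∂_2 are all 1, so H_1 = Z.
  H_2: rank ker ∂_2 − rank ∂_3 = (9 − 8) − 1 = 0, and the invariant factors of ∂_3 are all 1, so H_2 = 0.
  H_3: rank ker ∂_3 − rank ∂_4 = (1 − 1) − 0 = 0, and there is no ∂_4, so H_3 = 0.

Hence the Betti numbers are b_0 = 1, b_1 = 1, b_2 = 0, b_3 = 0.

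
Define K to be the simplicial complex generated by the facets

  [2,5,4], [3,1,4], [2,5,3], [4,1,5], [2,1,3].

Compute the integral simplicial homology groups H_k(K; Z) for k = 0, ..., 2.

H_0 ≅ Z,  H_1 ≅ Z,  H_2 = 0.

Order the vertices as 1 < 2 < 3 < 4 < 5. Listing each simplex with vertices in this order, K has dimension 2 with simplices:

  0-simplices (5): [1], [2], [3], [4], [5]
  1-simplices (10): [1,2], [1,3], [1,4], [1,5], [2,3], [2,4], [2,5], [3,4], [3,5], [4,5]
  2-simplices (5): [1,2,3], [1,3,4], [1,4,5], [2,3,5], [2,4,5]

so the chain groups are C_0 ≅ Z^5, C_1 ≅ Z^10, C_2 ≅ Z^5.

∂_1: C_1 → C_0 sends each edge [p,q] (with p < q) to q − p. For instance
  ∂[3,5] = [5] − [3].
The resulting 5×10 matrix has rank 4, and its Smith normal form has invariant factors (1,1,1,1).

The boundary map ∂_2: C_2 → C_1 maps a triangle to the signed sum of its edges. For instance
  ∂[2,4,5] = [4,5] − [2,5] + [2,4],
  ∂[1,2,3] = [2,3] − [1,3] + [1,2].
The 10×5 boundary matrix has rank 5 and Smith normal form diag(1,1,1,1,1).

Reading off H_k = ker ∂_k / im ∂_{k+1}:

  H_0: rank C_0 − rank ∂_1 = 5 − 4 = 1, and the invariant factors of ∂_1 are all 1, so H_0 ≅ Z.
  H_1: rank ker ∂_1 − rank ∂_2 = (10 − 4) − 5 = 1, and the invariant factors of ∂_2 are all 1, so H_1 ≅ Z.
  H_2: rank ker ∂_2 − rank ∂_3 = (5 − 5) − 0 = 0, and there is no ∂_3, so H_2 ≅ 0.

As a check, the Euler characteristic is 5 − 10 + 5 = 0, which agrees with 1 − 1 + 0 = 0.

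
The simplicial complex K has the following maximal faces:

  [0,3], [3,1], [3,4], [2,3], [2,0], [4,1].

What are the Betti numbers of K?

b_0 = 1, b_1 = 2.

K has 5 vertices, 6 edges.
rank ∂_0 = 0, rank ∂_1 = 4 ⇒ b_0 = 5 − 0 − 4 = 1; all invariant factors of ∂_1 are 1 so no torsion. So H_0 ≅ Z.
rank ∂_1 = 4, rank ∂_2 = 0 ⇒ b_1 = 6 − 4 − 0 = 2. So H_1 ≅ Z^2.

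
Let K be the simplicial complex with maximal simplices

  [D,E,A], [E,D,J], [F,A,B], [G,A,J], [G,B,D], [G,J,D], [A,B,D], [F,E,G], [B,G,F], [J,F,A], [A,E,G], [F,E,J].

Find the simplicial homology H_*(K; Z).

H_0 ≅ Z,  H_1 ≅ Z/2,  H_2 = 0.

We work with the vertex ordering A < B < D < E < F < G < J. The simplices of K, each written with vertices in increasing order, are:

  0-simplices (7): A, B, D, E, F, G, J
  1-simplices (18): AB, AD, AE, AF, AG, AJ, BD, BF, BG, DE, DG, DJ, EF, EG, EJ, FG, FJ, GJ
  2-simplices (12): ABD, ABF, ADE, AEG, AFJ, AGJ, BDG, BFG, DEJ, DGJ, EFG, EFJ

Hence C_0 ≅ Z^7, C_1 ≅ Z^18, C_2 ≅ Z^12.

Boundary ∂_1: C_1 → C_0 maps an edge to its endpoints' difference, ∂[p,q] = q − p.
The resulting 7×18 matrix has rank 6, and its Smith normal form has invariant factors (1,1,1,1,1,1).

The boundary map ∂_2: C_2 → C_1 maps a triangle to the signed sum of its edges. For instance
  ∂AEG = EG − AG + AE,
  ∂AGJ = GJ − AJ + AG.
This gives a 18×12 integer matrix of rank 12; reducing to Smith normal form yields diagonal entries (1,1,1,1,1,1,1,1,1,1,1,2).

Now H_k = ker ∂_k / im ∂_{k+1}, so:

  H_0: rank C_0 − rank ∂_1 = 7 − 6 = 1, and the invariant factors of ∂_1 are all 1, so H_0 ≅ Z.
  H_1: rank ker ∂_1 − rank ∂_2 = (18 − 6) − 12 = 0, and ∂_2 has invariant factor 2 > 1, so H_1 ≅ Z/2.
  H_2: rank ker ∂_2 − rank ∂_3 = (12 − 12) − 0 = 0, and there is no ∂_3, so H_2 ≅ 0.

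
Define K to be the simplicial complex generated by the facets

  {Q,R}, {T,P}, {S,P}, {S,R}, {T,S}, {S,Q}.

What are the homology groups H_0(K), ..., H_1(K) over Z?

Fix the vertex order P < Q < R < S < T and write every simplex with vertices in increasing order. Then dim K = 1 and the simplices of K are:

  0-simplices (5): P, Q, R, S, T
  1-simplices (6): PS, PT, QR, QS, RS, ST

giving chain groups C_0 ≅ Z^5, C_1 ≅ Z^6.

∂_1: C_1 → C_0 sends each edge [p,q] (with p < q) to q − p. For instance
  ∂PS = S − P.
As a 5×6 matrix over Z this has rank 4, with invariant factors (1,1,1,1).

Now H_k = ker ∂_k / im ∂_{k+1}, so:

  H_0: rank C_0 − rank ∂_1 = 5 − 4 = 1, and the invariant factors of ∂_1 are all 1, so H_0 ≅ Z.
  H_1: rank ker ∂_1 − rank ∂_2 = (6 − 4) − 0 = 2, and there is no ∂_2, so H_1 ≅ Z^2.

H_0 = Z,  H_1 = Z^2.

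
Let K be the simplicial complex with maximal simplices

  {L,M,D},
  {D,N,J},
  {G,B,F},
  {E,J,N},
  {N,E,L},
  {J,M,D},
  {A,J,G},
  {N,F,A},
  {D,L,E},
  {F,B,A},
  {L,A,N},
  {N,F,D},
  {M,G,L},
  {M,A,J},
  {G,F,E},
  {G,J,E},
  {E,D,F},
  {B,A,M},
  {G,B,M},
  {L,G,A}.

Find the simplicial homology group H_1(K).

K has 10 vertices, 30 edges, 20 triangles.
rank ∂_1 = 9, rank ∂_2 = 20 ⇒ b_1 = 30 − 9 − 20 = 1; ∂_2 has invariant factor(s) [2] giving torsion. So H_1 ≅ Z ⊕ Z/2.

H_1 = Z ⊕ Z/2.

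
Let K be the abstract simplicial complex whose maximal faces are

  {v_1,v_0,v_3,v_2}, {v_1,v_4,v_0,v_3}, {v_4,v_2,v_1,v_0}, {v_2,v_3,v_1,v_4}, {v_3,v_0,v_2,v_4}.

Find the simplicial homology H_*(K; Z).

H_0 = Z,  H_1 = 0,  H_2 = 0,  H_3 = Z.

We work with the vertex ordering v_0 < v_1 < v_2 < v_3 < v_4. The simplices of K, each written with vertices in increasing order, are:

  0-simplices (5): [v_0], [v_1], [v_2], [v_3], [v_4]
  1-simplices (10): [v_0,v_1], [v_0,v_2], [v_0,v_3], [v_0,v_4], [v_1,v_2], [v_1,v_3], [v_1,v_4], [v_2,v_3], [v_2,v_4], [v_3,v_4]
  2-simplices (10): [v_0,v_1,v_2], [v_0,v_1,v_3], [v_0,v_1,v_4], [v_0,v_2,v_3], [v_0,v_2,v_4], [v_0,v_3,v_4], [v_1,v_2,v_3], [v_1,v_2,v_4], [v_1,v_3,v_4], [v_2,v_3,v_4]
  3-simplices (5): [v_0,v_1,v_2,v_3], [v_0,v_1,v_2,v_4], [v_0,v_1,v_3,v_4], [v_0,v_2,v_3,v_4], [v_1,v_2,v_3,v_4]

giving chain groups C_0 ≅ Z^5, C_1 ≅ Z^10, C_2 ≅ Z^10, C_3 ≅ Z^5.

∂_1: C_1 → C_0 sends each edge [p,q] (with p < q) to q − p.
The 5×10 boundary matrix has rank 4 and Smith normal form diag(1,1,1,1).

Boundary ∂_2: C_2 → C_1 acts by ∂[p,q,r] = [q,r] − [p,r] + [p,q]. For instance
  ∂[v_0,v_3,v_4] = [v_3,v_4] − [v_0,v_4] + [v_0,v_3],
  ∂[v_0,v_1,v_4] = [v_1,v_4] − [v_0,v_4] + [v_0,v_1].
This gives a 10×10 integer matrix of rank 6; reducing to Smith normal form yields diagonal entries (1,1,1,1,1,1).

Boundary ∂_3: C_3 → C_2 sends each 3-simplex σ to the alternating sum Σ_i (−1)^i (σ with its i-th vertex removed). For instance
  ∂[v_0,v_1,v_2,v_4] = [v_1,v_2,v_4] − [v_0,v_2,v_4] + [v_0,v_1,v_4] − [v_0,v_1,v_2],
  ∂[v_0,v_1,v_3,v_4] = [v_1,v_3,v_4] − [v_0,v_3,v_4] + [v_0,v_1,v_4] − [v_0,v_1,v_3].
As a 10×5 matrix over Z this has rank 4, with invariant factors (1,1,1,1).

From H_k ≅ ker(∂_k) / im(∂_{k+1}) we obtain:

  H_0: rank C_0 − rank ∂_1 = 5 − 4 = 1, and the invariant factors of ∂_1 are all 1, so H_0 = Z.
  H_1: rank ker ∂_1 − rank ∂_2 = (10 − 4) − 6 = 0, and the invariant factors of ∂_2 are all 1, so H_1 = 0.
  H_2: rank ker ∂_2 − rank ∂_3 = (10 − 6) − 4 = 0, and the invariant factors of ∂_3 are all 1, so H_2 = 0.
  H_3: rank ker ∂_3 − rank ∂_4 = (5 − 4) − 0 = 1, and there is no ∂_4, so H_3 = Z.

(K is a triangulation of the 3-sphere S^3.)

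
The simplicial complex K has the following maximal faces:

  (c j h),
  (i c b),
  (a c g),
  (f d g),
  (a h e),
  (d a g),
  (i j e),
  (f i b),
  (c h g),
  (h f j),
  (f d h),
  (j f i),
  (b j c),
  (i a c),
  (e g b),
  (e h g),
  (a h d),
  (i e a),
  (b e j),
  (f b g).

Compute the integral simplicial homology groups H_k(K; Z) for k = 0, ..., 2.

We work with the vertex ordering a < b < c < d < e < f < g < h < i < j. The simplices of K, each written with vertices in increasing order, are:

  0-simplices (10): a, b, c, d, e, f, g, h, i, j
  1-simplices (30): ac, ad, ae, ag, ah, ai, bc, be, bf, bg, bi, bj, cg, ch, ci, cj, df, dg, dh, eg, eh, ei, ej, fg, fh, fi, fj, gh, hj, ij
  2-simplices (20): acg, aci, adg, adh, aeh, aei, bci, bcj, beg, bej, bfg, bfi, cgh, chj, dfg, dfh, egh, eij, fhj, fij

Hence C_0 ≅ Z^10, C_1 ≅ Z^30, C_2 ≅ Z^20.

Boundary ∂_1: C_1 → C_0 sends each edge [p,q] (with p < q) to q − p.
This gives a 10×30 integer matrix of rank 9; reducing to Smith normal form yields diagonal entries (1,1,1,1,1,1,1,1,1).

The boundary map ∂_2: C_2 → C_1 maps a triangle to the signed sum of its edges. For instance
  ∂dfh = fh − dh + df,
  ∂fij = ij − fj + fi.
This gives a 30×20 integer matrix of rank 20; reducing to Smith normal form yields diagonal entries (1,1,1,1,1,1,1,1,1,1,1,1,1,1,1,1,1,1,1,2).

Now H_k = ker ∂_k / im ∂_{k+1}, so:

  H_0: rank C_0 − rank ∂_1 = 10 − 9 = 1, and the invariant factors of ∂_1 are all 1, so H_0 = Z.
  H_1: rank ker ∂_1 − rank ∂_2 = (30 − 9) − 20 = 1, and ∂_2 has invariant factor 2 > 1, so H_1 = Z ⊕ Z_2.
  H_2: rank ker ∂_2 − rank ∂_3 = (20 − 20) − 0 = 0, and there is no ∂_3, so H_2 = 0.

H_0 = Z,  H_1 = Z ⊕ Z_2,  H_2 = 0.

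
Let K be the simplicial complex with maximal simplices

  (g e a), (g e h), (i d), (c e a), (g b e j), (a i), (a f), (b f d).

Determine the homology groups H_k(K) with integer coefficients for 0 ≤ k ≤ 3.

Fix the vertex order a < b < c < d < e < f < g < h < i < j and write every simplex with vertices in increasing order. Then dim K = 3 and the simplices of K are:

  0-simplices (10): a, b, c, d, e, f, g, h, i, j
  1-simplices (18): ac, ae, af, ag, ai, bd, be, bf, bg, bj, ce, df, di, eg, eh, ej, gh, gj
  2-simplices (8): ace, aeg, bdf, beg, bej, bgj, egh, egj
  3-simplices (1): begj

so the chain groups are C_0 ≅ Z^10, C_1 ≅ Z^18, C_2 ≅ Z^8, C_3 ≅ Z^1.

The boundary map ∂_1: C_1 → C_0 is given by ∂[p,q] = [q] − [p]. For instance
  ∂ae = e − a.
This gives a 10×18 integer matrix of rank 9; reducing to Smith normal form yields diagonal entries (1,1,1,1,1,1,1,1,1).

Boundary ∂_2: C_2 → C_1 acts by ∂[p,q,r] = [q,r] − [p,r] + [p,q]. For instance
  ∂ace = ce − ae + ac,
  ∂bej = ej − bj + be.
The resulting 18×8 matrix has rank 7, and its Smith normal form has invariant factors (1,1,1,1,1,1,1).

The boundary map ∂_3: C_3 → C_2 sends each 3-simplex σ to the alternating sum Σ_i (−1)^i (σ with its i-th vertex removed). For instance
  ∂begj = egj − bgj + bej − beg.
As a 8×1 matrix over Z this has rank 1, with invariant factors (1).

From H_k ≅ ker(∂_k) / im(∂_{k+1}) we obtain:

  H_0: rank C_0 − rank ∂_1 = 10 − 9 = 1, and the invariant factors of ∂_1 are all 1, so H_0 = Z.
  H_1: rank ker ∂_1 − rank ∂_2 = (18 − 9) − 7 = 2, and the invariant factors of ∂_2 are all 1, so H_1 = Z^2.
  H_2: rank ker ∂_2 − rank ∂_3 = (8 − 7) − 1 = 0, and the invariant factors of ∂_3 are all 1, so H_2 = 0.
  H_3: rank ker ∂_3 − rank ∂_4 = (1 − 1) − 0 = 0, and there is no ∂_4, so H_3 = 0.

H_0 ≅ Z,  H_1 ≅ Z^2,  H_2 = 0,  H_3 = 0.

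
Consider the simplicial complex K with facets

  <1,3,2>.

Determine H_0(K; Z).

H_0 = Z.

Fix the vertex order 1 < 2 < 3 and write every simplex with vertices in increasing order. Then dim K = 2 and the simplices of K are:

  0-simplices (3): [1], [2], [3]
  1-simplices (3): [1,2], [1,3], [2,3]
  2-simplices (1): [1,2,3]

so the chain groups are C_0 ≅ Z^3, C_1 ≅ Z^3, C_2 ≅ Z^1.

Boundary ∂_1: C_1 → C_0 sends each edge [p,q] (with p < q) to q − p. For instance
  ∂[1,3] = [3] − [1].
The resulting 3×3 matrix has rank 2, and its Smith normal form has invariant factors (1,1).

∂_2: C_2 → C_1 acts by ∂[p,q,r] = [q,r] − [p,r] + [p,q]. For instance
  ∂[1,2,3] = [2,3] − [1,3] + [1,2].
The resulting 3×1 matrix has rank 1, and its Smith normal form has invariant factors (1).

Computing H_k = (kernel of ∂_k) / (image of ∂_{k+1}):

  H_0: rank C_0 − rank ∂_1 = 3 − 2 = 1, and the invariant factors of ∂_1 are all 1, so H_0 ≅ Z.

(K is a triangulation of the 2-simplex.)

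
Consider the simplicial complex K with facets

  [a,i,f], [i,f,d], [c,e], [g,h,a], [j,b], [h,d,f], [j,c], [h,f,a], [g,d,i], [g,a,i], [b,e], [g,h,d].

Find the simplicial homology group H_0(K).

H_0 ≅ Z^2.

Fix the vertex order a < b < c < d < e < f < g < h < i < j and write every simplex with vertices in increasing order. Then dim K = 2 and the simplices of K are:

  0-simplices (10): a, b, c, d, e, f, g, h, i, j
  1-simplices (16): af, ag, ah, ai, be, bj, ce, cj, df, dg, dh, di, fh, fi, gh, gi
  2-simplices (8): afh, afi, agh, agi, dfh, dfi, dgh, dgi

so the chain groups are C_0 ≅ Z^10, C_1 ≅ Z^16, C_2 ≅ Z^8.

The boundary map ∂_1: C_1 → C_0 is given by ∂[p,q] = [q] − [p].
The resulting 10×16 matrix has rank 8, and its Smith normal form has invariant factors (1,1,1,1,1,1,1,1).

The boundary map ∂_2: C_2 → C_1 sends each 2-simplex [p,q,r] to [q,r] − [p,r] + [p,q]. For instance
  ∂afh = fh − ah + af,
  ∂afi = fi − ai + af.
The resulting 16×8 matrix has rank 7, and its Smith normal form has invariant factors (1,1,1,1,1,1,1).

From H_k ≅ ker(∂_k) / im(∂_{k+1}) we obtain:

  H_0: rank C_0 − rank ∂_1 = 10 − 8 = 2, and the invariant factors of ∂_1 are all 1, so H_0 ≅ Z^2.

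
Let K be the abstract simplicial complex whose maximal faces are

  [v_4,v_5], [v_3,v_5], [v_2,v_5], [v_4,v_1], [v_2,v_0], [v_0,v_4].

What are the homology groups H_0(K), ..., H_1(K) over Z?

H_0 ≅ Z,  H_1 ≅ Z.

Take the total order v_0 < v_1 < v_2 < v_3 < v_4 < v_5 on the vertex set. Then K (dimension 1) consists of the simplices:

  0-simplices (6): [v_0], [v_1], [v_2], [v_3], [v_4], [v_5]
  1-simplices (6): [v_0,v_2], [v_0,v_4], [v_1,v_4], [v_2,v_5], [v_3,v_5], [v_4,v_5]

giving chain groups C_0 ≅ Z^6, C_1 ≅ Z^6.

Boundary ∂_1: C_1 → C_0 is given by ∂[p,q] = [q] − [p]. For instance
  ∂[v_2,v_5] = [v_5] − [v_2].
The resulting 6×6 matrix has rank 5, and its Smith normal form has invariant factors (1,1,1,1,1).

Now H_k = ker ∂_k / im ∂_{k+1}, so:

  H_0: rank C_0 − rank ∂_1 = 6 − 5 = 1, and the invariant factors of ∂_1 are all 1, so H_0 = Z.
  H_1: rank ker ∂_1 − rank ∂_2 = (6 − 5) − 0 = 1, and there is no ∂_2, so H_1 = Z.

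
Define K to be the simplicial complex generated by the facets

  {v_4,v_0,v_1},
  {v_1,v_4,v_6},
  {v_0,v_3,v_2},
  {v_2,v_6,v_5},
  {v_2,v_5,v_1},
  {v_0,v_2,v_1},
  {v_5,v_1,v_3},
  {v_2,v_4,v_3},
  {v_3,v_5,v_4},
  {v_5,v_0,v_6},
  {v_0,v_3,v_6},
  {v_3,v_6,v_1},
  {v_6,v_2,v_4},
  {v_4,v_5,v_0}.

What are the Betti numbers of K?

Order the vertices as v_0 < v_1 < v_2 < v_3 < v_4 < v_5 < v_6. Listing each simplex with vertices in this order, K has dimension 2 with simplices:

  0-simplices (7): [v_0], [v_1], [v_2], [v_3], [v_4], [v_5], [v_6]
  1-simplices (21): (21 of them)
  2-simplices (14): (14 of them)

giving chain groups C_0 ≅ Z^7, C_1 ≅ Z^21, C_2 ≅ Z^14.

∂_1: C_1 → C_0 maps an edge to its endpoints' difference, ∂[p,q] = q − p. For instance
  ∂[v_0,v_2] = [v_2] − [v_0].
As a 7×21 matrix over Z this has rank 6, with invariant factors (1,1,1,1,1,1).

The boundary map ∂_2: C_2 → C_1 acts by ∂[p,q,r] = [q,r] − [p,r] + [p,q]. For instance
  ∂[v_1,v_2,v_5] = [v_2,v_5] − [v_1,v_5] + [v_1,v_2],
  ∂[v_0,v_1,v_2] = [v_1,v_2] − [v_0,v_2] + [v_0,v_1].
As a 21×14 matrix over Z this has rank 13, with invariant factors (1,1,1,1,1,1,1,1,1,1,1,1,1).

Reading off H_k = ker ∂_k / im ∂_{k+1}:

  H_0: rank C_0 − rank ∂_1 = 7 − 6 = 1, and the invariant factors of ∂_1 are all 1, so H_0 = Z.
  H_1: rank ker ∂_1 − rank ∂_2 = (21 − 6) − 13 = 2, and the invariant factors of ∂_2 are all 1, so H_1 = Z^2.
  H_2: rank ker ∂_2 − rank ∂_3 = (14 − 13) − 0 = 1, and there is no ∂_3, so H_2 = Z.

Hence the Betti numbers are b_0 = 1, b_1 = 2, b_2 = 1.

b_0 = 1, b_1 = 2, b_2 = 1.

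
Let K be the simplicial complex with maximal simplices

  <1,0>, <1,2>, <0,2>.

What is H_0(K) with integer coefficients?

K has 3 vertices, 3 edges.
rank ∂_0 = 0, rank ∂_1 = 2 ⇒ b_0 = 3 − 0 − 2 = 1; all invariant factors of ∂_1 are 1 so no torsion. So H_0 = Z.

H_0 ≅ Z.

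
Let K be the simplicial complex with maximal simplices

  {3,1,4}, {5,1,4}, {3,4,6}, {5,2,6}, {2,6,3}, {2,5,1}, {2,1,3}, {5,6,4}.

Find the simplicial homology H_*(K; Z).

H_0 ≅ Z,  H_1 = 0,  H_2 ≅ Z.

We work with the vertex ordering 1 < 2 < 3 < 4 < 5 < 6. The simplices of K, each written with vertices in increasing order, are:

  0-simplices (6): [1], [2], [3], [4], [5], [6]
  1-simplices (12): [1,2], [1,3], [1,4], [1,5], [2,3], [2,5], [2,6], [3,4], [3,6], [4,5], [4,6], [5,6]
  2-simplices (8): [1,2,3], [1,2,5], [1,3,4], [1,4,5], [2,3,6], [2,5,6], [3,4,6], [4,5,6]

Hence C_0 ≅ Z^6, C_1 ≅ Z^12, C_2 ≅ Z^8.

Boundary ∂_1: C_1 → C_0 sends each edge [p,q] (with p < q) to q − p. For instance
  ∂[2,6] = [6] − [2].
The 6×12 boundary matrix has rank 5 and Smith normal form diag(1,1,1,1,1).

The boundary map ∂_2: C_2 → C_1 sends each 2-simplex [p,q,r] to [q,r] − [p,r] + [p,q]. For instance
  ∂[1,3,4] = [3,4] − [1,4] + [1,3],
  ∂[3,4,6] = [4,6] − [3,6] + [3,4].
The resulting 12×8 matrix has rank 7, and its Smith normal form has invariant factors (1,1,1,1,1,1,1).

Computing H_k = (kernel of ∂_k) / (image of ∂_{k+1}):

  H_0: rank C_0 − rank ∂_1 = 6 − 5 = 1, and the invariant factors of ∂_1 are all 1, so H_0 ≅ Z.
  H_1: rank ker ∂_1 − rank ∂_2 = (12 − 5) − 7 = 0, and the invariant factors of ∂_2 are all 1, so H_1 ≅ 0.
  H_2: rank ker ∂_2 − rank ∂_3 = (8 − 7) − 0 = 1, and there is no ∂_3, so H_2 ≅ Z.

(K is a triangulation of the 2-sphere S^2.)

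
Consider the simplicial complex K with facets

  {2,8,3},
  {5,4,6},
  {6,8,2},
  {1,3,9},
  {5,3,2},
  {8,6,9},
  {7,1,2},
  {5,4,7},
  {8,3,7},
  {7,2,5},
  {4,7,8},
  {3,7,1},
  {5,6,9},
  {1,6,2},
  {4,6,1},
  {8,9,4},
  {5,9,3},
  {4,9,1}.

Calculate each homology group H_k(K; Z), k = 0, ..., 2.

H_0 ≅ Z,  H_1 ≅ Z ⊕ Z/2,  H_2 = 0.

Take the total order 1 < 2 < 3 < 4 < 5 < 6 < 7 < 8 < 9 on the vertex set. Then K (dimension 2) consists of the simplices:

  0-simplices (9): [1], [2], [3], [4], [5], [6], [7], [8], [9]
  1-simplices (27): (27 of them)
  2-simplices (18): [1,2,6], [1,2,7], [1,3,7], [1,3,9], [1,4,6], [1,4,9], [2,3,5], [2,3,8], [2,5,7], [2,6,8], [3,5,9], [3,7,8], [4,5,6], [4,5,7], [4,7,8], [4,8,9], [5,6,9], [6,8,9]

Hence C_0 ≅ Z^9, C_1 ≅ Z^27, C_2 ≅ Z^18.

Boundary ∂_1: C_1 → C_0 maps an edge to its endpoints' difference, ∂[p,q] = q − p.
The 9×27 boundary matrix has rank 8 and Smith normal form diag(1,1,1,1,1,1,1,1).

∂_2: C_2 → C_1 acts by ∂[p,q,r] = [q,r] − [p,r] + [p,q]. For instance
  ∂[4,5,6] = [5,6] − [4,6] + [4,5],
  ∂[5,6,9] = [6,9] − [5,9] + [5,6].
This gives a 27×18 integer matrix of rank 18; reducing to Smith normal form yields diagonal entries (1,1,1,1,1,1,1,1,1,1,1,1,1,1,1,1,1,2).

From H_k ≅ ker(∂_k) / im(∂_{k+1}) we obtain:

  H_0: rank C_0 − rank ∂_1 = 9 − 8 = 1, and the invariant factors of ∂_1 are all 1, so H_0 = Z.
  H_1: rank ker ∂_1 − rank ∂_2 = (27 − 8) − 18 = 1, and ∂_2 has invariant factor 2 > 1, so H_1 = Z ⊕ Z/2.
  H_2: rank ker ∂_2 − rank ∂_3 = (18 − 18) − 0 = 0, and there is no ∂_3, so H_2 = 0.

As a check, the Euler characteristic is 9 − 27 + 18 = 0, which agrees with 1 − 1 + 0 = 0.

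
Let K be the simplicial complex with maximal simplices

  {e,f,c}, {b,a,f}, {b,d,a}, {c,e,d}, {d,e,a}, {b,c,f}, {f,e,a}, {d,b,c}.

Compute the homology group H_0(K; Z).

H_0 ≅ Z.

Fix the vertex order a < b < c < d < e < f and write every simplex with vertices in increasing order. Then dim K = 2 and the simplices of K are:

  0-simplices (6): a, b, c, d, e, f
  1-simplices (12): ab, ad, ae, af, bc, bd, bf, cd, ce, cf, de, ef
  2-simplices (8): abd, abf, ade, aef, bcd, bcf, cde, cef

Hence C_0 ≅ Z^6, C_1 ≅ Z^12, C_2 ≅ Z^8.

Boundary ∂_1: C_1 → C_0 sends each edge [p,q] (with p < q) to q − p.
The 6×12 boundary matrix has rank 5 and Smith normal form diag(1,1,1,1,1).

The boundary map ∂_2: C_2 → C_1 sends each 2-simplex [p,q,r] to [q,r] − [p,r] + [p,q]. For instance
  ∂cde = de − ce + cd,
  ∂bcf = cf − bf + bc.
As a 12×8 matrix over Z this has rank 7, with invariant factors (1,1,1,1,1,1,1).

Now H_k = ker ∂_k / im ∂_{k+1}, so:

  H_0: rank C_0 − rank ∂_1 = 6 − 5 = 1, and the invariant factors of ∂_1 are all 1, so H_0 ≅ Z.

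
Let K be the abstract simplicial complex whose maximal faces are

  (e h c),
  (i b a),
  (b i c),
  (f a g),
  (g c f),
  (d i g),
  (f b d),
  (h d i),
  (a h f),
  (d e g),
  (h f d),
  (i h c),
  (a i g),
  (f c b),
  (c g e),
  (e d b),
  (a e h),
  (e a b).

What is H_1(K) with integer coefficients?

Take the total order a < b < c < d < e < f < g < h < i on the vertex set. Then K (dimension 2) consists of the simplices:

  0-simplices (9): a, b, c, d, e, f, g, h, i
  1-simplices (27): ab, ae, af, ag, ah, ai, bc, bd, be, bf, bi, ce, cf, cg, ch, ci, de, df, dg, dh, di, eg, eh, fg, fh, gi, hi
  2-simplices (18): abe, abi, aeh, afg, afh, agi, bcf, bci, bde, bdf, ceg, ceh, cfg, chi, deg, dfh, dgi, dhi

giving chain groups C_0 ≅ Z^9, C_1 ≅ Z^27, C_2 ≅ Z^18.

Boundary ∂_1: C_1 → C_0 sends each edge [p,q] (with p < q) to q − p. For instance
  ∂eh = h − e.
As a 9×27 matrix over Z this has rank 8, with invariant factors (1,1,1,1,1,1,1,1).

∂_2: C_2 → C_1 sends each 2-simplex [p,q,r] to [q,r] − [p,r] + [p,q]. For instance
  ∂agi = gi − ai + ag,
  ∂bdf = df − bf + bd.
This gives a 27×18 integer matrix of rank 17; reducing to Smith normal form yields diagonal entries (1,1,1,1,1,1,1,1,1,1,1,1,1,1,1,1,1).

Reading off H_k = ker ∂_k / im ∂_{k+1}:

  H_1: rank ker ∂_1 − rank ∂_2 = (27 − 8) − 17 = 2, and the invariant factors of ∂_2 are all 1, so H_1 = Z^2.

H_1 ≅ Z^2.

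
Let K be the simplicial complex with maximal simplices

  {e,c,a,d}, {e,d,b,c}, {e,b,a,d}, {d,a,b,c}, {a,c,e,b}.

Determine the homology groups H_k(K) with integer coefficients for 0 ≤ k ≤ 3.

H_0 ≅ Z,  H_1 = 0,  H_2 = 0,  H_3 ≅ Z.

K has 5 vertices, 10 edges, 10 triangles, 5 3-simplices.
rank ∂_0 = 0, rank ∂_1 = 4 ⇒ b_0 = 5 − 0 − 4 = 1; all invariant factors of ∂_1 are 1 so no torsion. So H_0 ≅ Z.
rank ∂_1 = 4, rank ∂_2 = 6 ⇒ b_1 = 10 − 4 − 6 = 0; all invariant factors of ∂_2 are 1 so no torsion. So H_1 ≅ 0.
rank ∂_2 = 6, rank ∂_3 = 4 ⇒ b_2 = 10 − 6 − 4 = 0; all invariant factors of ∂_3 are 1 so no torsion. So H_2 ≅ 0.
rank ∂_3 = 4, rank ∂_4 = 0 ⇒ b_3 = 5 − 4 − 0 = 1. So H_3 ≅ Z.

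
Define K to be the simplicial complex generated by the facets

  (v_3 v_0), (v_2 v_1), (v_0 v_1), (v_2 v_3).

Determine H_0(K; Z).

H_0 = Z.

Fix the vertex order v_0 < v_1 < v_2 < v_3 and write every simplex with vertices in increasing order. Then dim K = 1 and the simplices of K are:

  0-simplices (4): [v_0], [v_1], [v_2], [v_3]
  1-simplices (4): [v_0,v_1], [v_0,v_3], [v_1,v_2], [v_2,v_3]

giving chain groups C_0 ≅ Z^4, C_1 ≅ Z^4.

The boundary map ∂_1: C_1 → C_0 sends each edge [p,q] (with p < q) to q − p. For instance
  ∂[v_0,v_1] = [v_1] − [v_0].
This gives a 4×4 integer matrix of rank 3; reducing to Smith normal form yields diagonal entries (1,1,1).

Now H_k = ker ∂_k / im ∂_{k+1}, so:

  H_0: rank C_0 − rank ∂_1 = 4 − 3 = 1, and the invariant factors of ∂_1 are all 1, so H_0 ≅ Z.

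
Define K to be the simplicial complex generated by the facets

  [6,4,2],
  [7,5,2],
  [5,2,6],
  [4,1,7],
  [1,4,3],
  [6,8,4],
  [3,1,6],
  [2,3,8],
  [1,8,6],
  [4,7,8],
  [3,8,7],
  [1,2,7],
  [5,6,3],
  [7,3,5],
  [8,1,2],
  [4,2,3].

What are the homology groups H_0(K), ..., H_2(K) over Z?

H_0 = Z,  H_1 = Z^2,  H_2 = Z.

We work with the vertex ordering 1 < 2 < 3 < 4 < 5 < 6 < 7 < 8. The simplices of K, each written with vertices in increasing order, are:

  0-simplices (8): [1], [2], [3], [4], [5], [6], [7], [8]
  1-simplices (24): (24 of them)
  2-simplices (16): [1,2,7], [1,2,8], [1,3,4], [1,3,6], [1,4,7], [1,6,8], [2,3,4], [2,3,8], [2,4,6], [2,5,6], [2,5,7], [3,5,6], [3,5,7], [3,7,8], [4,6,8], [4,7,8]

giving chain groups C_0 ≅ Z^8, C_1 ≅ Z^24, C_2 ≅ Z^16.

∂_1: C_1 → C_0 is given by ∂[p,q] = [q] − [p].
As a 8×24 matrix over Z this has rank 7, with invariant factors (1,1,1,1,1,1,1).

∂_2: C_2 → C_1 sends each 2-simplex [p,q,r] to [q,r] − [p,r] + [p,q]. For instance
  ∂[4,7,8] = [7,8] − [4,8] + [4,7],
  ∂[2,5,6] = [5,6] − [2,6] + [2,5].
The 24×16 boundary matrix has rank 15 and Smith normal form diag(1,1,1,1,1,1,1,1,1,1,1,1,1,1,1).

Computing H_k = (kernel of ∂_k) / (image of ∂_{k+1}):

  H_0: rank C_0 − rank ∂_1 = 8 − 7 = 1, and the invariant factors of ∂_1 are all 1, so H_0 = Z.
  H_1: rank ker ∂_1 − rank ∂_2 = (24 − 7) − 15 = 2, and the invariant factors of ∂_2 are all 1, so H_1 = Z^2.
  H_2: rank ker ∂_2 − rank ∂_3 = (16 − 15) − 0 = 1, and there is no ∂_3, so H_2 = Z.

As a check, the Euler characteristic is 8 − 24 + 16 = 0, which agrees with 1 − 2 + 1 = 0.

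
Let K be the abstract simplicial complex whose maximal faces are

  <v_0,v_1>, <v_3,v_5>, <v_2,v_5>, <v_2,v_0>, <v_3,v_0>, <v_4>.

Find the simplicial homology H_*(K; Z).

H_0 ≅ Z^2,  H_1 ≅ Z.

Take the total order v_0 < v_1 < v_2 < v_3 < v_4 < v_5 on the vertex set. Then K (dimension 1) consists of the simplices:

  0-simplices (6): [v_0], [v_1], [v_2], [v_3], [v_4], [v_5]
  1-simplices (5): [v_0,v_1], [v_0,v_2], [v_0,v_3], [v_2,v_5], [v_3,v_5]

Hence C_0 ≅ Z^6, C_1 ≅ Z^5.

The boundary map ∂_1: C_1 → C_0 sends each edge [p,q] (with p < q) to q − p. For instance
  ∂[v_0,v_2] = [v_2] − [v_0].
This gives a 6×5 integer matrix of rank 4; reducing to Smith normal form yields diagonal entries (1,1,1,1).

Now H_k = ker ∂_k / im ∂_{k+1}, so:

  H_0: rank C_0 − rank ∂_1 = 6 − 4 = 2, and the invariant factors of ∂_1 are all 1, so H_0 ≅ Z^2.
  H_1: rank ker ∂_1 − rank ∂_2 = (5 − 4) − 0 = 1, and there is no ∂_2, so H_1 ≅ Z.

As a check, the Euler characteristic is 6 − 5 = 1, which agrees with 2 − 1 = 1.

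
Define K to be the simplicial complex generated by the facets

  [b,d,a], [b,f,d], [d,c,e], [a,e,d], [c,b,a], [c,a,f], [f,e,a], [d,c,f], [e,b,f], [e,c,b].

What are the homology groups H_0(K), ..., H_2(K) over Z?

H_0 ≅ Z,  H_1 ≅ Z/2,  H_2 = 0.

Order the vertices as a < b < c < d < e < f. Listing each simplex with vertices in this order, K has dimension 2 with simplices:

  0-simplices (6): a, b, c, d, e, f
  1-simplices (15): ab, ac, ad, ae, af, bc, bd, be, bf, cd, ce, cf, de, df, ef
  2-simplices (10): abc, abd, acf, ade, aef, bce, bdf, bef, cde, cdf

Hence C_0 ≅ Z^6, C_1 ≅ Z^15, C_2 ≅ Z^10.

∂_1: C_1 → C_0 maps an edge to its endpoints' difference, ∂[p,q] = q − p. For instance
  ∂bf = f − b.
The 6×15 boundary matrix has rank 5 and Smith normal form diag(1,1,1,1,1).

Boundary ∂_2: C_2 → C_1 maps a triangle to the signed sum of its edges. For instance
  ∂abd = bd − ad + ab,
  ∂acf = cf − af + ac.
The 15×10 boundary matrix has rank 10 and Smith normal form diag(1,1,1,1,1,1,1,1,1,2).

Computing H_k = (kernel of ∂_k) / (image of ∂_{k+1}):

  H_0: rank C_0 − rank ∂_1 = 6 − 5 = 1, and the invariant factors of ∂_1 are all 1, so H_0 = Z.
  H_1: rank ker ∂_1 − rank ∂_2 = (15 − 5) − 10 = 0, and ∂_2 has invariant factor 2 > 1, so H_1 = Z/2.
  H_2: rank ker ∂_2 − rank ∂_3 = (10 − 10) − 0 = 0, and there is no ∂_3, so H_2 = 0.

As a check, the Euler characteristic is 6 − 15 + 10 = 1, which agrees with 1 − 0 + 0 = 1.
(K is a triangulation of the real projective plane RP^2.)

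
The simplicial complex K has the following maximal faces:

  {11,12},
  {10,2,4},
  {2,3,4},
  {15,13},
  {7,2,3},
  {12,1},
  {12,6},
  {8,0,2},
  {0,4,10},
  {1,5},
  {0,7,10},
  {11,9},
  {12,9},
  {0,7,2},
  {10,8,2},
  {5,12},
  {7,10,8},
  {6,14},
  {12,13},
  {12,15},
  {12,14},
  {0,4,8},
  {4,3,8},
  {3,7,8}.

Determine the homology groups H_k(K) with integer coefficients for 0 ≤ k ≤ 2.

H_0 = Z^2,  H_1 = Z^4 ⊕ Z/2,  H_2 = 0.

Take the total order 0 < 1 < 2 < 3 < 4 < 5 < 6 < 7 < 8 < 9 < 10 < 11 < 12 < 13 < 14 < 15 on the vertex set. Then K (dimension 2) consists of the simplices:

  0-simplices (16): [0], [1], [2], [3], [4], [5], [6], [7], [8], [9], [10], [11], [12], [13], [14], [15]
  1-simplices (30): (30 of them)
  2-simplices (12): [0,2,7], [0,2,8], [0,4,8], [0,4,10], [0,7,10], [2,3,4], [2,3,7], [2,4,10], [2,8,10], [3,4,8], [3,7,8], [7,8,10]

Hence C_0 ≅ Z^16, C_1 ≅ Z^30, C_2 ≅ Z^12.

∂_1: C_1 → C_0 is given by ∂[p,q] = [q] − [p]. For instance
  ∂[8,10] = [10] − [8].
The 16×30 boundary matrix has rank 14 and Smith normal form diag(1,1,1,1,1,1,1,1,1,1,1,1,1,1).

∂_2: C_2 → C_1 sends each 2-simplex [p,q,r] to [q,r] − [p,r] + [p,q]. For instance
  ∂[3,4,8] = [4,8] − [3,8] + [3,4],
  ∂[7,8,10] = [8,10] − [7,10] + [7,8].
The resulting 30×12 matrix has rank 12, and its Smith normal form has invariant factors (1,1,1,1,1,1,1,1,1,1,1,2).

From H_k ≅ ker(∂_k) / im(∂_{k+1}) we obtain:

  H_0: rank C_0 − rank ∂_1 = 16 − 14 = 2, and the invariant factors of ∂_1 are all 1, so H_0 = Z^2.
  H_1: rank ker ∂_1 − rank ∂_2 = (30 − 14) − 12 = 4, and ∂_2 has invariant factor 2 > 1, so H_1 = Z^4 ⊕ Z/2.
  H_2: rank ker ∂_2 − rank ∂_3 = (12 − 12) − 0 = 0, and there is no ∂_3, so H_2 = 0.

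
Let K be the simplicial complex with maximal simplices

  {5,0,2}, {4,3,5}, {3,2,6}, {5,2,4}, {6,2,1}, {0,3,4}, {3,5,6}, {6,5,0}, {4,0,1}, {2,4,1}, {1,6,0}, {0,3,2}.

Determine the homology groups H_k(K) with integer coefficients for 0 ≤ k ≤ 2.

H_0 ≅ Z,  H_1 ≅ Z/2,  H_2 = 0.

We work with the vertex ordering 0 < 1 < 2 < 3 < 4 < 5 < 6. The simplices of K, each written with vertices in increasing order, are:

  0-simplices (7): [0], [1], [2], [3], [4], [5], [6]
  1-simplices (18): [0,1], [0,2], [0,3], [0,4], [0,5], [0,6], [1,2], [1,4], [1,6], [2,3], [2,4], [2,5], [2,6], [3,4], [3,5], [3,6], [4,5], [5,6]
  2-simplices (12): [0,1,4], [0,1,6], [0,2,3], [0,2,5], [0,3,4], [0,5,6], [1,2,4], [1,2,6], [2,3,6], [2,4,5], [3,4,5], [3,5,6]

giving chain groups C_0 ≅ Z^7, C_1 ≅ Z^18, C_2 ≅ Z^12.

Boundary ∂_1: C_1 → C_0 is given by ∂[p,q] = [q] − [p]. For instance
  ∂[0,5] = [5] − [0].
The resulting 7×18 matrix has rank 6, and its Smith normal form has invariant factors (1,1,1,1,1,1).

∂_2: C_2 → C_1 sends each 2-simplex [p,q,r] to [q,r] − [p,r] + [p,q]. For instance
  ∂[2,4,5] = [4,5] − [2,5] + [2,4],
  ∂[0,2,3] = [2,3] − [0,3] + [0,2].
This gives a 18×12 integer matrix of rank 12; reducing to Smith normal form yields diagonal entries (1,1,1,1,1,1,1,1,1,1,1,2).

Reading off H_k = ker ∂_k / im ∂_{k+1}:

  H_0: rank C_0 − rank ∂_1 = 7 − 6 = 1, and the invariant factors of ∂_1 are all 1, so H_0 ≅ Z.
  H_1: rank ker ∂_1 − rank ∂_2 = (18 − 6) − 12 = 0, and ∂_2 has invariant factor 2 > 1, so H_1 ≅ Z/2.
  H_2: rank ker ∂_2 − rank ∂_3 = (12 − 12) − 0 = 0, and there is no ∂_3, so H_2 ≅ 0.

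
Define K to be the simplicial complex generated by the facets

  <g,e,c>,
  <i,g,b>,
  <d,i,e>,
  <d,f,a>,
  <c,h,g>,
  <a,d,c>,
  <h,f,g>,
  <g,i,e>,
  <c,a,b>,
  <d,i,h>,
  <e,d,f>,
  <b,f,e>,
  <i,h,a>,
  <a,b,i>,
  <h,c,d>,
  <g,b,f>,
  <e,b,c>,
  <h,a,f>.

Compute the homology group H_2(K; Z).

Take the total order a < b < c < d < e < f < g < h < i on the vertex set. Then K (dimension 2) consists of the simplices:

  0-simplices (9): a, b, c, d, e, f, g, h, i
  1-simplices (27): ab, ac, ad, af, ah, ai, bc, be, bf, bg, bi, cd, ce, cg, ch, de, df, dh, di, ef, eg, ei, fg, fh, gh, gi, hi
  2-simplices (18): abc, abi, acd, adf, afh, ahi, bce, bef, bfg, bgi, cdh, ceg, cgh, def, dei, dhi, egi, fgh

Hence C_0 ≅ Z^9, C_1 ≅ Z^27, C_2 ≅ Z^18.

The boundary map ∂_1: C_1 → C_0 is given by ∂[p,q] = [q] − [p].
The resulting 9×27 matrix has rank 8, and its Smith normal form has invariant factors (1,1,1,1,1,1,1,1).

Boundary ∂_2: C_2 → C_1 sends each 2-simplex [p,q,r] to [q,r] − [p,r] + [p,q]. For instance
  ∂afh = fh − ah + af,
  ∂cdh = dh − ch + cd.
The resulting 27×18 matrix has rank 18, and its Smith normal form has invariant factors (1,1,1,1,1,1,1,1,1,1,1,1,1,1,1,1,1,2).

From H_k ≅ ker(∂_k) / im(∂_{k+1}) we obtain:

  H_2: rank ker ∂_2 − rank ∂_3 = (18 − 18) − 0 = 0, and there is no ∂_3, so H_2 = 0.

H_2 ≅ 0.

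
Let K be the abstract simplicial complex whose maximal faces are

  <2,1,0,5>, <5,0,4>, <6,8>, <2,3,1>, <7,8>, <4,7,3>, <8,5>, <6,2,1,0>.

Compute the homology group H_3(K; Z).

H_3 ≅ 0.

Order the vertices as 0 < 1 < 2 < 3 < 4 < 5 < 6 < 7 < 8. Listing each simplex with vertices in this order, K has dimension 3 with simplices:

  0-simplices (9): [0], [1], [2], [3], [4], [5], [6], [7], [8]
  1-simplices (19): [0,1], [0,2], [0,4], [0,5], [0,6], [1,2], [1,3], [1,5], [1,6], [2,3], [2,5], [2,6], [3,4], [3,7], [4,5], [4,7], [5,8], [6,8], [7,8]
  2-simplices (10): [0,1,2], [0,1,5], [0,1,6], [0,2,5], [0,2,6], [0,4,5], [1,2,3], [1,2,5], [1,2,6], [3,4,7]
  3-simplices (2): [0,1,2,5], [0,1,2,6]

giving chain groups C_0 ≅ Z^9, C_1 ≅ Z^19, C_2 ≅ Z^10, C_3 ≅ Z^2.

Boundary ∂_1: C_1 → C_0 maps an edge to its endpoints' difference, ∂[p,q] = q − p.
As a 9×19 matrix over Z this has rank 8, with invariant factors (1,1,1,1,1,1,1,1).

The boundary map ∂_2: C_2 → C_1 acts by ∂[p,q,r] = [q,r] − [p,r] + [p,q]. For instance
  ∂[1,2,5] = [2,5] − [1,5] + [1,2],
  ∂[3,4,7] = [4,7] − [3,7] + [3,4].
This gives a 19×10 integer matrix of rank 8; reducing to Smith normal form yields diagonal entries (1,1,1,1,1,1,1,1).

∂_3: C_3 → C_2 sends each 3-simplex σ to the alternating sum Σ_i (−1)^i (σ with its i-th vertex removed). For instance
  ∂[0,1,2,5] = [1,2,5] − [0,2,5] + [0,1,5] − [0,1,2],
  ∂[0,1,2,6] = [1,2,6] − [0,2,6] + [0,1,6] − [0,1,2].
The 10×2 boundary matrix has rank 2 and Smith normal form diag(1,1).

Computing H_k = (kernel of ∂_k) / (image of ∂_{k+1}):

  H_3: rank ker ∂_3 − rank ∂_4 = (2 − 2) − 0 = 0, and there is no ∂_4, so H_3 ≅ 0.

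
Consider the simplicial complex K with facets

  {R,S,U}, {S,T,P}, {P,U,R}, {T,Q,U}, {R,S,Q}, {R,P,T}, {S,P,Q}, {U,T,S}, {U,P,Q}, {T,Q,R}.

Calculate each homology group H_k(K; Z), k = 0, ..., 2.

H_0 ≅ Z,  H_1 ≅ Z_2,  H_2 = 0.

We work with the vertex ordering P < Q < R < S < T < U. The simplices of K, each written with vertices in increasing order, are:

  0-simplices (6): P, Q, R, S, T, U
  1-simplices (15): PQ, PR, PS, PT, PU, QR, QS, QT, QU, RS, RT, RU, ST, SU, TU
  2-simplices (10): PQS, PQU, PRT, PRU, PST, QRS, QRT, QTU, RSU, STU

Hence C_0 ≅ Z^6, C_1 ≅ Z^15, C_2 ≅ Z^10.

Boundary ∂_1: C_1 → C_0 maps an edge to its endpoints' difference, ∂[p,q] = q − p. For instance
  ∂PQ = Q − P.
As a 6×15 matrix over Z this has rank 5, with invariant factors (1,1,1,1,1).

∂_2: C_2 → C_1 sends each 2-simplex [p,q,r] to [q,r] − [p,r] + [p,q]. For instance
  ∂QTU = TU − QU + QT,
  ∂QRT = RT − QT + QR.
The resulting 15×10 matrix has rank 10, and its Smith normal form has invariant factors (1,1,1,1,1,1,1,1,1,2).

Now H_k = ker ∂_k / im ∂_{k+1}, so:

  H_0: rank C_0 − rank ∂_1 = 6 − 5 = 1, and the invariant factors of ∂_1 are all 1, so H_0 = Z.
  H_1: rank ker ∂_1 − rank ∂_2 = (15 − 5) − 10 = 0, and ∂_2 has invariant factor 2 > 1, so H_1 = Z_2.
  H_2: rank ker ∂_2 − rank ∂_3 = (10 − 10) − 0 = 0, and there is no ∂_3, so H_2 = 0.

As a check, the Euler characteristic is 6 − 15 + 10 = 1, which agrees with 1 − 0 + 0 = 1.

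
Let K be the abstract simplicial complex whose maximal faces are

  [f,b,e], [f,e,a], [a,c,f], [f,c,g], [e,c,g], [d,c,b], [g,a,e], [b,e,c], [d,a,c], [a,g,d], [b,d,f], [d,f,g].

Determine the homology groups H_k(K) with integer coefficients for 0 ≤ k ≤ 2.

Take the total order a < b < c < d < e < f < g on the vertex set. Then K (dimension 2) consists of the simplices:

  0-simplices (7): a, b, c, d, e, f, g
  1-simplices (18): ac, ad, ae, af, ag, bc, bd, be, bf, cd, ce, cf, cg, df, dg, ef, eg, fg
  2-simplices (12): acd, acf, adg, aef, aeg, bcd, bce, bdf, bef, ceg, cfg, dfg

Hence C_0 ≅ Z^7, C_1 ≅ Z^18, C_2 ≅ Z^12.

Boundary ∂_1: C_1 → C_0 sends each edge [p,q] (with p < q) to q − p.
As a 7×18 matrix over Z this has rank 6, with invariant factors (1,1,1,1,1,1).

∂_2: C_2 → C_1 maps a triangle to the signed sum of its edges. For instance
  ∂ceg = eg − cg + ce,
  ∂cfg = fg − cg + cf.
This gives a 18×12 integer matrix of rank 12; reducing to Smith normal form yields diagonal entries (1,1,1,1,1,1,1,1,1,1,1,2).

Computing H_k = (kernel of ∂_k) / (image of ∂_{k+1}):

  H_0: rank C_0 − rank ∂_1 = 7 − 6 = 1, and the invariant factors of ∂_1 are all 1, so H_0 = Z.
  H_1: rank ker ∂_1 − rank ∂_2 = (18 − 6) − 12 = 0, and ∂_2 has invariant factor 2 > 1, so H_1 = Z_2.
  H_2: rank ker ∂_2 − rank ∂_3 = (12 − 12) − 0 = 0, and there is no ∂_3, so H_2 = 0.

As a check, the Euler characteristic is 7 − 18 + 12 = 1, which agrees with 1 − 0 + 0 = 1.

H_0 ≅ Z,  H_1 ≅ Z_2,  H_2 = 0.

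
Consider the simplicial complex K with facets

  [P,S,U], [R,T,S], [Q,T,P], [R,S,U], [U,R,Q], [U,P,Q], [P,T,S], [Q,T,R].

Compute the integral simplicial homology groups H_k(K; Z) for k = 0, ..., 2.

Order the vertices as P < Q < R < S < T < U. Listing each simplex with vertices in this order, K has dimension 2 with simplices:

  0-simplices (6): P, Q, R, S, T, U
  1-simplices (12): PQ, PS, PT, PU, QR, QT, QU, RS, RT, RU, ST, SU
  2-simplices (8): PQT, PQU, PST, PSU, QRT, QRU, RST, RSU

giving chain groups C_0 ≅ Z^6, C_1 ≅ Z^12, C_2 ≅ Z^8.

∂_1: C_1 → C_0 maps an edge to its endpoints' difference, ∂[p,q] = q − p. For instance
  ∂RU = U − R.
The 6×12 boundary matrix has rank 5 and Smith normal form diag(1,1,1,1,1).

The boundary map ∂_2: C_2 → C_1 sends each 2-simplex [p,q,r] to [q,r] − [p,r] + [p,q]. For instance
  ∂PQT = QT − PT + PQ,
  ∂PST = ST − PT + PS.
The 12×8 boundary matrix has rank 7 and Smith normal form diag(1,1,1,1,1,1,1).

Reading off H_k = ker ∂_k / im ∂_{k+1}:

  H_0: rank C_0 − rank ∂_1 = 6 − 5 = 1, and the invariant factors of ∂_1 are all 1, so H_0 ≅ Z.
  H_1: rank ker ∂_1 − rank ∂_2 = (12 − 5) − 7 = 0, and the invariant factors of ∂_2 are all 1, so H_1 ≅ 0.
  H_2: rank ker ∂_2 − rank ∂_3 = (8 − 7) − 0 = 1, and there is no ∂_3, so H_2 ≅ Z.

As a check, the Euler characteristic is 6 − 12 + 8 = 2, which agrees with 1 − 0 + 1 = 2.

H_0 ≅ Z,  H_1 = 0,  H_2 ≅ Z.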